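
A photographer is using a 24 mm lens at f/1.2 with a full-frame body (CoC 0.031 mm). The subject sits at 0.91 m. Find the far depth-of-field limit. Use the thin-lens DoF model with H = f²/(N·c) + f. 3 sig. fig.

Hyperfocal distance H = f²/(N·c) + f = 24²/(1.2 × 0.031) + 24 = 576/0.0372 + 24 ≈ 15507.9 mm ≈ 15.51 m.
Far limit Df = s·(H − f)/(H − s) = 910 × (15507.9 − 24) / (15507.9 − 910) = 910 × 15483.9 / 14597.9 ≈ 965.23 mm ≈ 0.965 m.

0.965 m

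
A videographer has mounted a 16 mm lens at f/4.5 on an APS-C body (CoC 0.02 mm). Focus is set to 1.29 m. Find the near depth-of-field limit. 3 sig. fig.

0.891 m

Hyperfocal distance H = f²/(N·c) + f = 16²/(4.5 × 0.02) + 16 = 256/0.09 + 16 ≈ 2860.4 mm ≈ 2.860 m.
Near limit Dn = s·(H − f)/(H + s − 2f) = 1290 × (2860.4 − 16) / (2860.4 + 1290 − 2 × 16) = 1290 × 2844.4 / 4118.4 ≈ 890.95 mm ≈ 0.891 m.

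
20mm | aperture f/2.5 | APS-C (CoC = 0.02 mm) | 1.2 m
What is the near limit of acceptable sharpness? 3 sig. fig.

Hyperfocal distance H = f²/(N·c) + f = 20²/(2.5 × 0.02) + 20 = 400/0.05 + 20 ≈ 8020.0 mm ≈ 8.020 m.
Near limit Dn = s·(H − f)/(H + s − 2f) = 1200 × (8020.0 − 20) / (8020.0 + 1200 − 2 × 20) = 1200 × 8000.0 / 9180.0 ≈ 1045.8 mm ≈ 1.05 m.

1.05 m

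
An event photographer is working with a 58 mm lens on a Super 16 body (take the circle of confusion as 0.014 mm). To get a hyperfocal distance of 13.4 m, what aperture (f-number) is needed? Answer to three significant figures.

f/18

Rearrange H = f²/(N·c) + f for N: N = f² / ((H − f)·c).
N = 58² / ((13400 − 58) × 0.014) = 3364 / 186.8 ≈ 18.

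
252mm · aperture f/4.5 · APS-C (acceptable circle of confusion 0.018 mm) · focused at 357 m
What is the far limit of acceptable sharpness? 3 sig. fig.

Hyperfocal distance H = f²/(N·c) + f = 252²/(4.5 × 0.018) + 252 = 63504/0.081 + 252 ≈ 784252.0 mm ≈ 784.3 m.
Far limit Df = s·(H − f)/(H − s) = 357000 × (784252.0 − 252) / (784252.0 − 357000) = 357000 × 784000.0 / 427252.0 ≈ 655089 mm ≈ 655 m.

655 m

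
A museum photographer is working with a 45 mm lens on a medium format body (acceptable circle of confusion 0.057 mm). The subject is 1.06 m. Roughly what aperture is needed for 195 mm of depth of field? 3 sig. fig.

Write h = H − f = f²/(N·c). The thin-lens limits are Dn = s·h/(h + (s−f)) and Df = s·h/(h − (s−f)), so DoF = Df − Dn = 2·s·(s−f)·h / (h² − (s−f)²).
That is a quadratic in h: DoF·h² − 2·s·(s−f)·h − DoF·(s−f)² = 0 ⇒ h = (s−f)·(s + √(s² + DoF²)) / DoF = 1015 × (1060 + √(1060² + 195²)) / 195 = 1015 × (1060 + 1077.79) / 195 ≈ 11127 mm.
Then N = f²/(c·h) = 45² / (0.057 × 11127) = 2025 / 634.26 ≈ 3.19.

f/3.19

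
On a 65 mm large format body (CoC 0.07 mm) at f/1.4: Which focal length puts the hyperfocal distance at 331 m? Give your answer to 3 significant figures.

180 mm

From H = f²/(N·c) + f, with f ≪ H: f ≈ √(H·N·c) = √(331000 × 1.4 × 0.07) = √32438 ≈ 180.1 mm.
The +f correction barely moves this — solving exactly, f² + N·c·f − N·c·H = 0 ⇒ f = (−N·c + √((N·c)² + 4·N·c·H))/2 = (−0.098 + √129752)/2 ≈ 180.06 mm, so f ≈ 180 mm.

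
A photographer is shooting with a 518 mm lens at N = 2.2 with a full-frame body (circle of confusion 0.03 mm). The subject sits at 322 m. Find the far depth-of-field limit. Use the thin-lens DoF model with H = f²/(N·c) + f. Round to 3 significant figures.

350 m

Hyperfocal distance H = f²/(N·c) + f = 518²/(2.2 × 0.03) + 518 = 268324/0.066 + 518 ≈ 4066033.2 mm ≈ 4066 m.
Far limit Df = s·(H − f)/(H − s) = 322000 × (4066033.2 − 518) / (4066033.2 − 322000) = 322000 × 4065515.2 / 3744033.2 ≈ 349649 mm ≈ 350 m.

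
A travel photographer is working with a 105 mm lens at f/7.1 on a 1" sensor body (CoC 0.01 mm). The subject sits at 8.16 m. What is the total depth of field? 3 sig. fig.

0.849 m

Hyperfocal distance H = f²/(N·c) + f = 105²/(7.1 × 0.01) + 105 = 11025/0.071 + 105 ≈ 155386.7 mm ≈ 155.4 m.
Near limit Dn = s·(H − f)/(H + s − 2f) = 8160 × (155386.7 − 105) / (155386.7 + 8160 − 2 × 105) = 8160 × 155281.7 / 163336.7 ≈ 7757.59 mm.
Far limit Df = s·(H − f)/(H − s) = 8160 × (155386.7 − 105) / (155386.7 − 8160) = 8160 × 155281.7 / 147226.7 ≈ 8606.45 mm.
Depth of field = Df − Dn = 8606.45 − 7757.59 ≈ 848.86 mm ≈ 0.849 m.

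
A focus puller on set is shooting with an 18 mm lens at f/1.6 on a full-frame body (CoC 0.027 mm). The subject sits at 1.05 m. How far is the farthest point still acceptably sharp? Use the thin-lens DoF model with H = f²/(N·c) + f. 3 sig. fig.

Hyperfocal distance H = f²/(N·c) + f = 18²/(1.6 × 0.027) + 18 = 324/0.0432 + 18 ≈ 7518.0 mm ≈ 7.518 m.
Far limit Df = s·(H − f)/(H − s) = 1050 × (7518.0 − 18) / (7518.0 − 1050) = 1050 × 7500.0 / 6468.0 ≈ 1217.5 mm ≈ 1.22 m.

1.22 m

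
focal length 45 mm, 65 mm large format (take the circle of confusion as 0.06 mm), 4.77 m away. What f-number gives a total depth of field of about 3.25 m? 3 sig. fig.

Write h = H − f = f²/(N·c). The thin-lens limits are Dn = s·h/(h + (s−f)) and Df = s·h/(h − (s−f)), so DoF = Df − Dn = 2·s·(s−f)·h / (h² − (s−f)²).
That is a quadratic in h: DoF·h² − 2·s·(s−f)·h − DoF·(s−f)² = 0 ⇒ h = (s−f)·(s + √(s² + DoF²)) / DoF = 4725 × (4770 + √(4770² + 3250²)) / 3250 = 4725 × (4770 + 5771.95) / 3250 ≈ 15326 mm.
Then N = f²/(c·h) = 45² / (0.06 × 15326) = 2025 / 919.58 ≈ 2.20.

f/2.20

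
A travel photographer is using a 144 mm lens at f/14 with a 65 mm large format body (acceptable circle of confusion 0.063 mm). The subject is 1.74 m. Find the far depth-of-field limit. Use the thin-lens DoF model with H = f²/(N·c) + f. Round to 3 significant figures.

Hyperfocal distance H = f²/(N·c) + f = 144²/(14 × 0.063) + 144 = 20736/0.882 + 144 ≈ 23654.2 mm ≈ 23.65 m.
Far limit Df = s·(H − f)/(H − s) = 1740 × (23654.2 − 144) / (23654.2 − 1740) = 1740 × 23510.2 / 21914.2 ≈ 1866.7 mm ≈ 1.87 m.

1.87 m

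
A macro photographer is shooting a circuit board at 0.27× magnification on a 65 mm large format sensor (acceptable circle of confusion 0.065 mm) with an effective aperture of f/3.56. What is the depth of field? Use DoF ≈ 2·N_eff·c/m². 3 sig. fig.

At magnification m, DoF ≈ 2·N_eff·c/m² = 2 × 3.56 × 0.065 / 0.27² = 0.4628 / 0.0729 ≈ 6.35 mm.

6.35 mm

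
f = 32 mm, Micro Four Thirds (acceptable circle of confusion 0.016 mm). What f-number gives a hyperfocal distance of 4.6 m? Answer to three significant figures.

f/14

Rearrange H = f²/(N·c) + f for N: N = f² / ((H − f)·c).
N = 32² / ((4600 − 32) × 0.016) = 1024 / 73.09 ≈ 14.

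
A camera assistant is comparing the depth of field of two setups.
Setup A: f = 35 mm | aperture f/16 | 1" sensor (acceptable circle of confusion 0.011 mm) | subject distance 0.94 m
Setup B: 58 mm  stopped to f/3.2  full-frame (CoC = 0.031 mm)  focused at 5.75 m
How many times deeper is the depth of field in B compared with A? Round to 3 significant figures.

7.99

Setup A: H = 35²/(16×0.011) + 35 ≈ 6995.2 mm; DoF = Df − Dn = 1080.49 − 831.84 ≈ 248.65 mm.
Setup B: H = 58²/(3.2×0.031) + 58 ≈ 33969.3 mm; DoF = Df − Dn = 6909.8 − 4923.6 ≈ 1986.2 mm.
Ratio = 1986.2 / 248.65 ≈ 7.99.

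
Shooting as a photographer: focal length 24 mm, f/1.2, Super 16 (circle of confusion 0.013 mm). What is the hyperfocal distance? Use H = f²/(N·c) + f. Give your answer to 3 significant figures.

36.9 m

Hyperfocal distance H = f²/(N·c) + f = 24²/(1.2 × 0.013) + 24 = 576/0.0156 + 24 ≈ 36947.1 mm ≈ 36.9 m.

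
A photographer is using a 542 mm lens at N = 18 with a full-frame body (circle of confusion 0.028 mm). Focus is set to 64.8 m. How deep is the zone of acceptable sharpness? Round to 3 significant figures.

14.5 m

Hyperfocal distance H = f²/(N·c) + f = 542²/(18 × 0.028) + 542 = 293764/0.504 + 542 ≈ 583407.1 mm ≈ 583.4 m.
Near limit Dn = s·(H − f)/(H + s − 2f) = 64800 × (583407.1 − 542) / (583407.1 + 64800 − 2 × 542) = 64800 × 582865.1 / 647123.1 ≈ 58365 mm.
Far limit Df = s·(H − f)/(H − s) = 64800 × (583407.1 − 542) / (583407.1 − 64800) = 64800 × 582865.1 / 518607.1 ≈ 72829 mm.
Depth of field = Df − Dn = 72829 − 58365 ≈ 14464 mm ≈ 14.5 m.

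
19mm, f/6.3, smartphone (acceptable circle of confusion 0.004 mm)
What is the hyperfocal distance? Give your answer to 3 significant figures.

Hyperfocal distance H = f²/(N·c) + f = 19²/(6.3 × 0.004) + 19 = 361/0.0252 + 19 ≈ 14344.4 mm ≈ 14.3 m.

14.3 m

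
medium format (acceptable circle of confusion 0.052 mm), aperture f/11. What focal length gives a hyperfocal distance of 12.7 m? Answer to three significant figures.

84.9 mm

From H = f²/(N·c) + f, with f ≪ H: f ≈ √(H·N·c) = √(12700 × 11 × 0.052) = √7264.4 ≈ 85.23 mm.
Exact: f² + N·c·f − N·c·H = 0 ⇒ f = (−N·c + √((N·c)² + 4·N·c·H))/2 = (−0.572 + √29058)/2 ≈ 84.946 mm ≈ 84.9 mm.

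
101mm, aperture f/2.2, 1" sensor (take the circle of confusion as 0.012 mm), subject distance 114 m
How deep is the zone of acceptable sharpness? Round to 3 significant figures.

Hyperfocal distance H = f²/(N·c) + f = 101²/(2.2 × 0.012) + 101 = 10201/0.0264 + 101 ≈ 386502.5 mm ≈ 386.5 m.
Near limit Dn = s·(H − f)/(H + s − 2f) = 114000 × (386502.5 − 101) / (386502.5 + 114000 − 2 × 101) = 114000 × 386401.5 / 500300.5 ≈ 88047 mm.
Far limit Df = s·(H − f)/(H − s) = 114000 × (386502.5 − 101) / (386502.5 − 114000) = 114000 × 386401.5 / 272502.5 ≈ 161649 mm.
Depth of field = Df − Dn = 161649 − 88047 ≈ 73602 mm ≈ 73.6 m.

73.6 m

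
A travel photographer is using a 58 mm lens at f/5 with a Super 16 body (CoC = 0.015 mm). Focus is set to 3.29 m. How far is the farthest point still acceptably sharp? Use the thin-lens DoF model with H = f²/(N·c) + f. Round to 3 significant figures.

3.55 m

Hyperfocal distance H = f²/(N·c) + f = 58²/(5 × 0.015) + 58 = 3364/0.075 + 58 ≈ 44911.3 mm ≈ 44.91 m.
Far limit Df = s·(H − f)/(H − s) = 3290 × (44911.3 − 58) / (44911.3 − 3290) = 3290 × 44853.3 / 41621.3 ≈ 3545.5 mm ≈ 3.55 m.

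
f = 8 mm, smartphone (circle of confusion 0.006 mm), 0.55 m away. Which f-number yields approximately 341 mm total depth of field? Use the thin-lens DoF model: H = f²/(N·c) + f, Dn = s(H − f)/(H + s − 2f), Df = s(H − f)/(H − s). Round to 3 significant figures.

f/5.61

Write h = H − f = f²/(N·c). The thin-lens limits are Dn = s·h/(h + (s−f)) and Df = s·h/(h − (s−f)), so DoF = Df − Dn = 2·s·(s−f)·h / (h² − (s−f)²).
That is a quadratic in h: DoF·h² − 2·s·(s−f)·h − DoF·(s−f)² = 0 ⇒ h = (s−f)·(s + √(s² + DoF²)) / DoF = 542 × (550 + √(550² + 341²)) / 341 = 542 × (550 + 647.133) / 341 ≈ 1902.8 mm.
Then N = f²/(c·h) = 8² / (0.006 × 1902.8) = 64 / 11.417 ≈ 5.61.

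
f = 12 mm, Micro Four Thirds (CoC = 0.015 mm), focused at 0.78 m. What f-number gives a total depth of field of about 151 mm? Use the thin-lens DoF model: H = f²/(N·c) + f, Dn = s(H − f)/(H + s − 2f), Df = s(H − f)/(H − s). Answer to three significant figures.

f/1.20

Write h = H − f = f²/(N·c). The thin-lens limits are Dn = s·h/(h + (s−f)) and Df = s·h/(h − (s−f)), so DoF = Df − Dn = 2·s·(s−f)·h / (h² − (s−f)²).
That is a quadratic in h: DoF·h² − 2·s·(s−f)·h − DoF·(s−f)² = 0 ⇒ h = (s−f)·(s + √(s² + DoF²)) / DoF = 768 × (780 + √(780² + 151²)) / 151 = 768 × (780 + 794.482) / 151 ≈ 8008.0 mm.
Then N = f²/(c·h) = 12² / (0.015 × 8008.0) = 144 / 120.12 ≈ 1.20.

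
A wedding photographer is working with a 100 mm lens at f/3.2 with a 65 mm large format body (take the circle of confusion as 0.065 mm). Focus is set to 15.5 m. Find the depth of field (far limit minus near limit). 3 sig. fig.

Hyperfocal distance H = f²/(N·c) + f = 100²/(3.2 × 0.065) + 100 = 10000/0.208 + 100 ≈ 48176.9 mm ≈ 48.18 m.
Near limit Dn = s·(H − f)/(H + s − 2f) = 15500 × (48176.9 − 100) / (48176.9 + 15500 − 2 × 100) = 15500 × 48076.9 / 63476.9 ≈ 11740 mm.
Far limit Df = s·(H − f)/(H − s) = 15500 × (48176.9 − 100) / (48176.9 − 15500) = 15500 × 48076.9 / 32676.9 ≈ 22805 mm.
Depth of field = Df − Dn = 22805 − 11740 ≈ 11065 mm ≈ 11.1 m.

11.1 m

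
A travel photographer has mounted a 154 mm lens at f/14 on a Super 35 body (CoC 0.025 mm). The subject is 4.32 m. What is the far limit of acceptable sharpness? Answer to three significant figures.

Hyperfocal distance H = f²/(N·c) + f = 154²/(14 × 0.025) + 154 = 23716/0.35 + 154 ≈ 67914.0 mm ≈ 67.91 m.
Far limit Df = s·(H − f)/(H − s) = 4320 × (67914.0 − 154) / (67914.0 − 4320) = 4320 × 67760.0 / 63594.0 ≈ 4603.0 mm ≈ 4.60 m.

4.60 m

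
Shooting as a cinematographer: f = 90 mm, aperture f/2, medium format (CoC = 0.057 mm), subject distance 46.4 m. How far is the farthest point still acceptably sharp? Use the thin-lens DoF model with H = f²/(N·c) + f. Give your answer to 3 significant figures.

Hyperfocal distance H = f²/(N·c) + f = 90²/(2 × 0.057) + 90 = 8100/0.114 + 90 ≈ 71142.6 mm ≈ 71.14 m.
Far limit Df = s·(H − f)/(H − s) = 46400 × (71142.6 − 90) / (71142.6 − 46400) = 46400 × 71052.6 / 24742.6 ≈ 133245 mm ≈ 133 m.

133 m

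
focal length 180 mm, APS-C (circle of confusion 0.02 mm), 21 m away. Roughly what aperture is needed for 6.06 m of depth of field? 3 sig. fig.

f/11

Write h = H − f = f²/(N·c). The thin-lens limits are Dn = s·h/(h + (s−f)) and Df = s·h/(h − (s−f)), so DoF = Df − Dn = 2·s·(s−f)·h / (h² − (s−f)²).
That is a quadratic in h: DoF·h² − 2·s·(s−f)·h − DoF·(s−f)² = 0 ⇒ h = (s−f)·(s + √(s² + DoF²)) / DoF = 20820 × (21000 + √(21000² + 6060²)) / 6060 = 20820 × (21000 + 21856.9) / 6060 ≈ 147241 mm.
Then N = f²/(c·h) = 180² / (0.02 × 147241) = 32400 / 2944.8 ≈ 11.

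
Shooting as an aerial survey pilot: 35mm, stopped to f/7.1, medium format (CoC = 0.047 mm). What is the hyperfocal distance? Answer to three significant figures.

Hyperfocal distance H = f²/(N·c) + f = 35²/(7.1 × 0.047) + 35 = 1225/0.3337 + 35 ≈ 3706.0 mm ≈ 3.71 m.

3.71 m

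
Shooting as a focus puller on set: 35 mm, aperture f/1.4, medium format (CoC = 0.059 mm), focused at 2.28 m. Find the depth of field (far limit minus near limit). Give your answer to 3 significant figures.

Hyperfocal distance H = f²/(N·c) + f = 35²/(1.4 × 0.059) + 35 = 1225/0.0826 + 35 ≈ 14865.5 mm ≈ 14.87 m.
Near limit Dn = s·(H − f)/(H + s − 2f) = 2280 × (14865.5 − 35) / (14865.5 + 2280 − 2 × 35) = 2280 × 14830.5 / 17075.5 ≈ 1980.24 mm.
Far limit Df = s·(H − f)/(H − s) = 2280 × (14865.5 − 35) / (14865.5 − 2280) = 2280 × 14830.5 / 12585.5 ≈ 2686.71 mm.
Depth of field = Df − Dn = 2686.71 − 1980.24 ≈ 706.47 mm ≈ 0.706 m.

0.706 m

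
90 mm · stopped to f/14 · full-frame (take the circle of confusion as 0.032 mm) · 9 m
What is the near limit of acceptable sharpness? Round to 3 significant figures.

Hyperfocal distance H = f²/(N·c) + f = 90²/(14 × 0.032) + 90 = 8100/0.448 + 90 ≈ 18170.4 mm ≈ 18.17 m.
Near limit Dn = s·(H − f)/(H + s − 2f) = 9000 × (18170.4 − 90) / (18170.4 + 9000 − 2 × 90) = 9000 × 18080.4 / 26990.4 ≈ 6028.9 mm ≈ 6.03 m.

6.03 m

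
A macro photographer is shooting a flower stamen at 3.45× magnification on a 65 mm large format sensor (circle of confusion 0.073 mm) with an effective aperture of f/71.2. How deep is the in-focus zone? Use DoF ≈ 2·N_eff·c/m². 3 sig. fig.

0.873 mm

At magnification m, DoF ≈ 2·N_eff·c/m² = 2 × 71.2 × 0.073 / 3.45² = 10.4 / 11.9 ≈ 0.873 mm.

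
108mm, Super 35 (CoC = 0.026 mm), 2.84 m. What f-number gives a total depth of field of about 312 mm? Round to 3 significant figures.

f/8.99

Write h = H − f = f²/(N·c). The thin-lens limits are Dn = s·h/(h + (s−f)) and Df = s·h/(h − (s−f)), so DoF = Df − Dn = 2·s·(s−f)·h / (h² − (s−f)²).
That is a quadratic in h: DoF·h² − 2·s·(s−f)·h − DoF·(s−f)² = 0 ⇒ h = (s−f)·(s + √(s² + DoF²)) / DoF = 2732 × (2840 + √(2840² + 312²)) / 312 = 2732 × (2840 + 2857.09) / 312 ≈ 49886 mm.
Then N = f²/(c·h) = 108² / (0.026 × 49886) = 11664 / 1297.0 ≈ 8.99.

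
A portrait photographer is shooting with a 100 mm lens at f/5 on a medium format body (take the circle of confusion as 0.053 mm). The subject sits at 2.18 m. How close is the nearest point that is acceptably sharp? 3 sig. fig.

2.07 m

Hyperfocal distance H = f²/(N·c) + f = 100²/(5 × 0.053) + 100 = 10000/0.265 + 100 ≈ 37835.8 mm ≈ 37.84 m.
Near limit Dn = s·(H − f)/(H + s − 2f) = 2180 × (37835.8 − 100) / (37835.8 + 2180 − 2 × 100) = 2180 × 37735.8 / 39815.8 ≈ 2066.1 mm ≈ 2.07 m.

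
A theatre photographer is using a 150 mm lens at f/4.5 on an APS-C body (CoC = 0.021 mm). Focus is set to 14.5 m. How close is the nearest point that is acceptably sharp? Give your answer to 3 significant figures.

13.7 m

Hyperfocal distance H = f²/(N·c) + f = 150²/(4.5 × 0.021) + 150 = 22500/0.0945 + 150 ≈ 238245.2 mm ≈ 238.2 m.
Near limit Dn = s·(H − f)/(H + s − 2f) = 14500 × (238245.2 − 150) / (238245.2 + 14500 − 2 × 150) = 14500 × 238095.2 / 252445.2 ≈ 13676 mm ≈ 13.7 m.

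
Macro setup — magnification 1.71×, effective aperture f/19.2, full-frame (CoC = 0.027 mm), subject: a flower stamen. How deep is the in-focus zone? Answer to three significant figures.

0.355 mm

At magnification m, DoF ≈ 2·N_eff·c/m² = 2 × 19.2 × 0.027 / 1.71² = 1.037 / 2.924 ≈ 0.355 mm.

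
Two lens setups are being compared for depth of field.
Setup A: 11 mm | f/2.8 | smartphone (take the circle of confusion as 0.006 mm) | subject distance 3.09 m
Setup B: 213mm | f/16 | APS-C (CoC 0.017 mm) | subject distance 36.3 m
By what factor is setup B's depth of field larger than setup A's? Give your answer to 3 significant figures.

Setup A: H = 11²/(2.8×0.006) + 11 ≈ 7213.4 mm; DoF = Df − Dn = 5397.4 − 2164.6 ≈ 3232.8 mm.
Setup B: H = 213²/(16×0.017) + 213 ≈ 167010.8 mm; DoF = Df − Dn = 46322 − 29843 ≈ 16479 mm.
Ratio = 16479 / 3232.8 ≈ 5.10.

5.10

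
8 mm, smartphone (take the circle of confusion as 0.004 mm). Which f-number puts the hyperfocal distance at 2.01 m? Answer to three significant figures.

Rearrange H = f²/(N·c) + f for N: N = f² / ((H − f)·c).
N = 8² / ((2010 − 8) × 0.004) = 64 / 8.008 ≈ 7.99.

f/7.99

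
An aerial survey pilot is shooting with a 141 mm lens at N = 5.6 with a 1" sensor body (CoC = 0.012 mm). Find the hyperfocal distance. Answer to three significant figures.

296 m

Hyperfocal distance H = f²/(N·c) + f = 141²/(5.6 × 0.012) + 141 = 19881/0.0672 + 141 ≈ 295989.2 mm ≈ 296 m.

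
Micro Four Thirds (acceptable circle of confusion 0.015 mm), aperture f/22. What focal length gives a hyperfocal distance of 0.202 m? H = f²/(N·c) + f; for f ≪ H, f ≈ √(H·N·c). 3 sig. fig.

8.00 mm

From H = f²/(N·c) + f, with f ≪ H: f ≈ √(H·N·c) = √(202 × 22 × 0.015) = √66.660 ≈ 8.165 mm.
Exact: f² + N·c·f − N·c·H = 0 ⇒ f = (−N·c + √((N·c)² + 4·N·c·H))/2 = (−0.33 + √266.75)/2 ≈ 8.0012 mm ≈ 8.00 mm.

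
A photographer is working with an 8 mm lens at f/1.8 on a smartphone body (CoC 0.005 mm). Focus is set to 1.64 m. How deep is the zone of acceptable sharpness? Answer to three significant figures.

0.795 m

Hyperfocal distance H = f²/(N·c) + f = 8²/(1.8 × 0.005) + 8 = 64/0.009 + 8 ≈ 7119.1 mm ≈ 7.119 m.
Near limit Dn = s·(H − f)/(H + s − 2f) = 1640 × (7119.1 − 8) / (7119.1 + 1640 − 2 × 8) = 1640 × 7111.1 / 8743.1 ≈ 1333.88 mm.
Far limit Df = s·(H − f)/(H − s) = 1640 × (7119.1 − 8) / (7119.1 − 1640) = 1640 × 7111.1 / 5479.1 ≈ 2128.49 mm.
Depth of field = Df − Dn = 2128.49 − 1333.88 ≈ 794.61 mm ≈ 0.795 m.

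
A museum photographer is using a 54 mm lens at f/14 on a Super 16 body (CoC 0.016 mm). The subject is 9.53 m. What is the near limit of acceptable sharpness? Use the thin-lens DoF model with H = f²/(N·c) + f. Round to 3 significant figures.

5.52 m

Hyperfocal distance H = f²/(N·c) + f = 54²/(14 × 0.016) + 54 = 2916/0.224 + 54 ≈ 13071.9 mm ≈ 13.07 m.
Near limit Dn = s·(H − f)/(H + s − 2f) = 9530 × (13071.9 − 54) / (13071.9 + 9530 − 2 × 54) = 9530 × 13017.9 / 22493.9 ≈ 5515.3 mm ≈ 5.52 m.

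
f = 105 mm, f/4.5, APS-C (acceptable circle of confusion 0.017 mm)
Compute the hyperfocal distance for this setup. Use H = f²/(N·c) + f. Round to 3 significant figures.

144 m

Hyperfocal distance H = f²/(N·c) + f = 105²/(4.5 × 0.017) + 105 = 11025/0.0765 + 105 ≈ 144222.6 mm ≈ 144 m.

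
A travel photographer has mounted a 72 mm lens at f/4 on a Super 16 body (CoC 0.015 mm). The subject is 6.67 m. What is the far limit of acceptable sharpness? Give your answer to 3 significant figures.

7.22 m

Hyperfocal distance H = f²/(N·c) + f = 72²/(4 × 0.015) + 72 = 5184/0.06 + 72 ≈ 86472.0 mm ≈ 86.47 m.
Far limit Df = s·(H − f)/(H − s) = 6670 × (86472.0 − 72) / (86472.0 − 6670) = 6670 × 86400.0 / 79802.0 ≈ 7221.5 mm ≈ 7.22 m.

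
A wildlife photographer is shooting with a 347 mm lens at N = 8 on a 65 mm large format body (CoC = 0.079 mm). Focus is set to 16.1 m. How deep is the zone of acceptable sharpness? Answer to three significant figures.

Hyperfocal distance H = f²/(N·c) + f = 347²/(8 × 0.079) + 347 = 120409/0.632 + 347 ≈ 190867.6 mm ≈ 190.9 m.
Near limit Dn = s·(H − f)/(H + s − 2f) = 16100 × (190867.6 − 347) / (190867.6 + 16100 − 2 × 347) = 16100 × 190520.6 / 206273.6 ≈ 14870.5 mm.
Far limit Df = s·(H − f)/(H − s) = 16100 × (190867.6 − 347) / (190867.6 − 16100) = 16100 × 190520.6 / 174767.6 ≈ 17551.2 mm.
Depth of field = Df − Dn = 17551.2 − 14870.5 ≈ 2680.7 mm ≈ 2.68 m.

2.68 m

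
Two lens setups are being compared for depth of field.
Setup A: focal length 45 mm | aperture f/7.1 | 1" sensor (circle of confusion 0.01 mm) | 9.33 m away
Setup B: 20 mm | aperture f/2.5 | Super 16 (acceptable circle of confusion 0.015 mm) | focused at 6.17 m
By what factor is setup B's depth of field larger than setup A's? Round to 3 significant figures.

1.57

Setup A: H = 45²/(7.1×0.01) + 45 ≈ 28566.1 mm; DoF = Df − Dn = 13833.5 − 7038.6 ≈ 6794.9 mm.
Setup B: H = 20²/(2.5×0.015) + 20 ≈ 10686.7 mm; DoF = Df − Dn = 14571 − 3914 ≈ 10657 mm.
Ratio = 10657 / 6794.9 ≈ 1.57.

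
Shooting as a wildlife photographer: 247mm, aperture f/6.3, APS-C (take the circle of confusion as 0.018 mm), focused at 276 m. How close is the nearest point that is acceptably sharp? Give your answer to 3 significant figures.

Hyperfocal distance H = f²/(N·c) + f = 247²/(6.3 × 0.018) + 247 = 61009/0.1134 + 247 ≈ 538245.2 mm ≈ 538.2 m.
Near limit Dn = s·(H − f)/(H + s − 2f) = 276000 × (538245.2 − 247) / (538245.2 + 276000 − 2 × 247) = 276000 × 537998.2 / 813751.2 ≈ 182473 mm ≈ 182 m.

182 m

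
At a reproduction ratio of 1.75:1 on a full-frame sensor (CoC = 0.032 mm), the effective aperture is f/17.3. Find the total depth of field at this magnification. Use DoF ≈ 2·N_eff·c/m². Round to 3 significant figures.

At magnification m, DoF ≈ 2·N_eff·c/m² = 2 × 17.3 × 0.032 / 1.75² = 1.107 / 3.062 ≈ 0.362 mm.

0.362 mm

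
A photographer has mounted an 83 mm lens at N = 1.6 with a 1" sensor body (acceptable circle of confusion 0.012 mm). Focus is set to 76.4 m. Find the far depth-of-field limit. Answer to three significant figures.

Hyperfocal distance H = f²/(N·c) + f = 83²/(1.6 × 0.012) + 83 = 6889/0.0192 + 83 ≈ 358885.1 mm ≈ 358.9 m.
Far limit Df = s·(H − f)/(H − s) = 76400 × (358885.1 − 83) / (358885.1 − 76400) = 76400 × 358802.1 / 282485.1 ≈ 97040 mm ≈ 97.0 m.

97.0 m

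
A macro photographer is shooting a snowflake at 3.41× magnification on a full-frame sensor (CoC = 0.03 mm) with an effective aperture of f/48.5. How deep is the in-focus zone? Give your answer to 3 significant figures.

At magnification m, DoF ≈ 2·N_eff·c/m² = 2 × 48.5 × 0.03 / 3.41² = 2.91 / 11.63 ≈ 0.25 mm.

0.250 mm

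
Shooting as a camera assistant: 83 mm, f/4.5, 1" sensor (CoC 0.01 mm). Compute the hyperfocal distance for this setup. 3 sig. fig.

Hyperfocal distance H = f²/(N·c) + f = 83²/(4.5 × 0.01) + 83 = 6889/0.045 + 83 ≈ 153171.9 mm ≈ 153 m.

153 m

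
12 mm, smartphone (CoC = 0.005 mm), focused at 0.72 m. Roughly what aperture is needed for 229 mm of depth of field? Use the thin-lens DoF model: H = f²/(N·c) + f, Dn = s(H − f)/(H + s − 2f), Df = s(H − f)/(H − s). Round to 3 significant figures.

f/6.31

Write h = H − f = f²/(N·c). The thin-lens limits are Dn = s·h/(h + (s−f)) and Df = s·h/(h − (s−f)), so DoF = Df − Dn = 2·s·(s−f)·h / (h² − (s−f)²).
That is a quadratic in h: DoF·h² − 2·s·(s−f)·h − DoF·(s−f)² = 0 ⇒ h = (s−f)·(s + √(s² + DoF²)) / DoF = 708 × (720 + √(720² + 229²)) / 229 = 708 × (720 + 755.540) / 229 ≈ 4561.9 mm.
Then N = f²/(c·h) = 12² / (0.005 × 4561.9) = 144 / 22.810 ≈ 6.31.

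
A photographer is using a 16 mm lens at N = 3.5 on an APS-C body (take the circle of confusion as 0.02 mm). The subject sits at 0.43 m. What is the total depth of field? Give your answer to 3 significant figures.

98.6 mm

Hyperfocal distance H = f²/(N·c) + f = 16²/(3.5 × 0.02) + 16 = 256/0.07 + 16 ≈ 3673.1 mm ≈ 3.673 m.
Near limit Dn = s·(H − f)/(H + s − 2f) = 430 × (3673.1 − 16) / (3673.1 + 430 − 2 × 16) = 430 × 3657.1 / 4071.1 ≈ 386.273 mm.
Far limit Df = s·(H − f)/(H − s) = 430 × (3673.1 − 16) / (3673.1 − 430) = 430 × 3657.1 / 3243.1 ≈ 484.891 mm.
Depth of field = Df − Dn = 484.891 − 386.273 ≈ 98.618 mm.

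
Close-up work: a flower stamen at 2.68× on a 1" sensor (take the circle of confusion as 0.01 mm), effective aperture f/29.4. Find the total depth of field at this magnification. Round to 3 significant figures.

At magnification m, DoF ≈ 2·N_eff·c/m² = 2 × 29.4 × 0.01 / 2.68² = 0.588 / 7.182 ≈ 0.0819 mm.

0.0819 mm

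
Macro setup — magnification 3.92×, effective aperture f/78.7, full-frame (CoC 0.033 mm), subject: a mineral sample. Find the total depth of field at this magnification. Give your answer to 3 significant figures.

At magnification m, DoF ≈ 2·N_eff·c/m² = 2 × 78.7 × 0.033 / 3.92² = 5.194 / 15.37 ≈ 0.338 mm.

0.338 mm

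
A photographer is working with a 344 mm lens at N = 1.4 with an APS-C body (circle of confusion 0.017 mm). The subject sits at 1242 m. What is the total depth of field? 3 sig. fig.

662 m

Hyperfocal distance H = f²/(N·c) + f = 344²/(1.4 × 0.017) + 344 = 118336/0.0238 + 344 ≈ 4972444.8 mm ≈ 4972 m.
Near limit Dn = s·(H − f)/(H + s − 2f) = 1242000 × (4972444.8 − 344) / (4972444.8 + 1242000 − 2 × 344) = 1242000 × 4972100.8 / 6213756.8 ≈ 993819 mm.
Far limit Df = s·(H − f)/(H − s) = 1242000 × (4972444.8 − 344) / (4972444.8 − 1242000) = 1242000 × 4972100.8 / 3730444.8 ≈ 1655392 mm.
Depth of field = Df − Dn = 1655392 − 993819 ≈ 661573 mm ≈ 662 m.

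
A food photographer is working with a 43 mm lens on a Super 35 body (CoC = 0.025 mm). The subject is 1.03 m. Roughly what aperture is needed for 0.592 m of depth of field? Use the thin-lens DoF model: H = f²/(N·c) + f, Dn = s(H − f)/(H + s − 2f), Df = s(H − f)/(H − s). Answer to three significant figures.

f/20

Write h = H − f = f²/(N·c). The thin-lens limits are Dn = s·h/(h + (s−f)) and Df = s·h/(h − (s−f)), so DoF = Df − Dn = 2·s·(s−f)·h / (h² − (s−f)²).
That is a quadratic in h: DoF·h² − 2·s·(s−f)·h − DoF·(s−f)² = 0 ⇒ h = (s−f)·(s + √(s² + DoF²)) / DoF = 987 × (1030 + √(1030² + 592²)) / 592 = 987 × (1030 + 1188.01) / 592 ≈ 3697.9 mm.
Then N = f²/(c·h) = 43² / (0.025 × 3697.9) = 1849 / 92.448 ≈ 20.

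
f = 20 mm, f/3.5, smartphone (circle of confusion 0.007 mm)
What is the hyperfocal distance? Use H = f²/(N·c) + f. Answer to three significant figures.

16.3 m

Hyperfocal distance H = f²/(N·c) + f = 20²/(3.5 × 0.007) + 20 = 400/0.0245 + 20 ≈ 16346.5 mm ≈ 16.3 m.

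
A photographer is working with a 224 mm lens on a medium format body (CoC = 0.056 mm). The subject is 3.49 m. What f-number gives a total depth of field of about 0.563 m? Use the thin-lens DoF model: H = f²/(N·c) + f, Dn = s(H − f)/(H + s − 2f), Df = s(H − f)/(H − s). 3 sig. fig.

Write h = H − f = f²/(N·c). The thin-lens limits are Dn = s·h/(h + (s−f)) and Df = s·h/(h − (s−f)), so DoF = Df − Dn = 2·s·(s−f)·h / (h² − (s−f)²).
That is a quadratic in h: DoF·h² − 2·s·(s−f)·h − DoF·(s−f)² = 0 ⇒ h = (s−f)·(s + √(s² + DoF²)) / DoF = 3266 × (3490 + √(3490² + 563²)) / 563 = 3266 × (3490 + 3535.12) / 563 ≈ 40753 mm.
Then N = f²/(c·h) = 224² / (0.056 × 40753) = 50176 / 2282.2 ≈ 22.

f/22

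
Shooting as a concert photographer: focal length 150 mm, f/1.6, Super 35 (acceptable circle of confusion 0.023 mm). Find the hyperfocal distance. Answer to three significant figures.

Hyperfocal distance H = f²/(N·c) + f = 150²/(1.6 × 0.023) + 150 = 22500/0.0368 + 150 ≈ 611563.0 mm ≈ 612 m.

612 m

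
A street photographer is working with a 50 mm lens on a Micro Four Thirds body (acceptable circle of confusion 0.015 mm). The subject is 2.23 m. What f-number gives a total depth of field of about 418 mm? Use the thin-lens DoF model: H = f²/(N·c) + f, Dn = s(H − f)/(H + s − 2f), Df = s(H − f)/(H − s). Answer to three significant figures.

f/7.10

Write h = H − f = f²/(N·c). The thin-lens limits are Dn = s·h/(h + (s−f)) and Df = s·h/(h − (s−f)), so DoF = Df − Dn = 2·s·(s−f)·h / (h² − (s−f)²).
That is a quadratic in h: DoF·h² − 2·s·(s−f)·h − DoF·(s−f)² = 0 ⇒ h = (s−f)·(s + √(s² + DoF²)) / DoF = 2180 × (2230 + √(2230² + 418²)) / 418 = 2180 × (2230 + 2268.84) / 418 ≈ 23463 mm.
Then N = f²/(c·h) = 50² / (0.015 × 23463) = 2500 / 351.94 ≈ 7.10.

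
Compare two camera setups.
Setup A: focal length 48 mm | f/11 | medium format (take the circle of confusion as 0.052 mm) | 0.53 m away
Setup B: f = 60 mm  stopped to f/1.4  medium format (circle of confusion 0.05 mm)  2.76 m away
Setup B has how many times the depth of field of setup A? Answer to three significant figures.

2.26

Setup A: H = 48²/(11×0.052) + 48 ≈ 4076.0 mm; DoF = Df − Dn = 602.04 − 473.36 ≈ 128.68 mm.
Setup B: H = 60²/(1.4×0.05) + 60 ≈ 51488.6 mm; DoF = Df − Dn = 2912.93 − 2622.33 ≈ 290.60 mm.
Ratio = 290.60 / 128.68 ≈ 2.26.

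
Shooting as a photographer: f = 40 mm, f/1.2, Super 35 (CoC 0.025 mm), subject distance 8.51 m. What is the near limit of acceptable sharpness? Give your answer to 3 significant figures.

7.34 m

Hyperfocal distance H = f²/(N·c) + f = 40²/(1.2 × 0.025) + 40 = 1600/0.03 + 40 ≈ 53373.3 mm ≈ 53.37 m.
Near limit Dn = s·(H − f)/(H + s − 2f) = 8510 × (53373.3 − 40) / (53373.3 + 8510 − 2 × 40) = 8510 × 53333.3 / 61803.3 ≈ 7343.7 mm ≈ 7.34 m.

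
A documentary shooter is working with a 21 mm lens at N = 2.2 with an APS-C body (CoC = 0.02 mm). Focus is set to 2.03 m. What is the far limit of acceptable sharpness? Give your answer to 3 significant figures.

2.54 m

Hyperfocal distance H = f²/(N·c) + f = 21²/(2.2 × 0.02) + 21 = 441/0.044 + 21 ≈ 10043.7 mm ≈ 10.04 m.
Far limit Df = s·(H − f)/(H − s) = 2030 × (10043.7 − 21) / (10043.7 − 2030) = 2030 × 10022.7 / 8013.7 ≈ 2538.9 mm ≈ 2.54 m.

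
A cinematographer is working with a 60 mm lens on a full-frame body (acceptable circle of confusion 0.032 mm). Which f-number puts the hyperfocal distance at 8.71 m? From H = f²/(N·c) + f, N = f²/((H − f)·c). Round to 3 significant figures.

Rearrange H = f²/(N·c) + f for N: N = f² / ((H − f)·c).
N = 60² / ((8710 − 60) × 0.032) = 3600 / 276.8 ≈ 13.

f/13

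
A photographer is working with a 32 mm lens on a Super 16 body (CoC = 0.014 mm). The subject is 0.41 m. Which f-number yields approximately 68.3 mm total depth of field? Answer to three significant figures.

Write h = H − f = f²/(N·c). The thin-lens limits are Dn = s·h/(h + (s−f)) and Df = s·h/(h − (s−f)), so DoF = Df − Dn = 2·s·(s−f)·h / (h² − (s−f)²).
That is a quadratic in h: DoF·h² − 2·s·(s−f)·h − DoF·(s−f)² = 0 ⇒ h = (s−f)·(s + √(s² + DoF²)) / DoF = 378 × (410 + √(410² + 68.3²)) / 68.3 = 378 × (410 + 415.650) / 68.3 ≈ 4569.5 mm.
Then N = f²/(c·h) = 32² / (0.014 × 4569.5) = 1024 / 63.973 ≈ 16.

f/16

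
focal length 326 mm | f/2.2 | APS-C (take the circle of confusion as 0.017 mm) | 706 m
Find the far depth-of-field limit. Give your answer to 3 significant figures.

939 m

Hyperfocal distance H = f²/(N·c) + f = 326²/(2.2 × 0.017) + 326 = 106276/0.0374 + 326 ≈ 2841930.3 mm ≈ 2842 m.
Far limit Df = s·(H − f)/(H − s) = 706000 × (2841930.3 − 326) / (2841930.3 − 706000) = 706000 × 2841604.3 / 2135930.3 ≈ 939250 mm ≈ 939 m.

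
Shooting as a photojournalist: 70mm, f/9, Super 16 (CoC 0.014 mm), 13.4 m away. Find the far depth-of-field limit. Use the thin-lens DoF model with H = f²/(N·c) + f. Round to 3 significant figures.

20.4 m

Hyperfocal distance H = f²/(N·c) + f = 70²/(9 × 0.014) + 70 = 4900/0.126 + 70 ≈ 38958.9 mm ≈ 38.96 m.
Far limit Df = s·(H − f)/(H − s) = 13400 × (38958.9 − 70) / (38958.9 − 13400) = 13400 × 38888.9 / 25558.9 ≈ 20389 mm ≈ 20.4 m.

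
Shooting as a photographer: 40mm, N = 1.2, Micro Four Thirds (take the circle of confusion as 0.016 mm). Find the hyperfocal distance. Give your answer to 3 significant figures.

Hyperfocal distance H = f²/(N·c) + f = 40²/(1.2 × 0.016) + 40 = 1600/0.0192 + 40 ≈ 83373.3 mm ≈ 83.4 m.

83.4 m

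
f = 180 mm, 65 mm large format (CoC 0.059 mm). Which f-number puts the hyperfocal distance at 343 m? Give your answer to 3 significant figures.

f/1.60

Rearrange H = f²/(N·c) + f for N: N = f² / ((H − f)·c).
N = 180² / ((343000 − 180) × 0.059) = 32400 / 20226 ≈ 1.60.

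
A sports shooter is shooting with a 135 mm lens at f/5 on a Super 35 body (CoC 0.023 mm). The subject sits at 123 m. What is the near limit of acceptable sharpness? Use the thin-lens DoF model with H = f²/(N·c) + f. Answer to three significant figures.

Hyperfocal distance H = f²/(N·c) + f = 135²/(5 × 0.023) + 135 = 18225/0.115 + 135 ≈ 158613.3 mm ≈ 158.6 m.
Near limit Dn = s·(H − f)/(H + s − 2f) = 123000 × (158613.3 − 135) / (158613.3 + 123000 − 2 × 135) = 123000 × 158478.3 / 281343.3 ≈ 69285 mm ≈ 69.3 m.

69.3 m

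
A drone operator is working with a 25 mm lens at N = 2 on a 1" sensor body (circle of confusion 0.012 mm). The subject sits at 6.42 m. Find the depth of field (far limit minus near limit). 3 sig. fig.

3.36 m

Hyperfocal distance H = f²/(N·c) + f = 25²/(2 × 0.012) + 25 = 625/0.024 + 25 ≈ 26066.7 mm ≈ 26.07 m.
Near limit Dn = s·(H − f)/(H + s − 2f) = 6420 × (26066.7 − 25) / (26066.7 + 6420 − 2 × 25) = 6420 × 26041.7 / 32436.7 ≈ 5154.3 mm.
Far limit Df = s·(H − f)/(H − s) = 6420 × (26066.7 − 25) / (26066.7 − 6420) = 6420 × 26041.7 / 19646.7 ≈ 8509.7 mm.
Depth of field = Df − Dn = 8509.7 − 5154.3 ≈ 3355.4 mm ≈ 3.36 m.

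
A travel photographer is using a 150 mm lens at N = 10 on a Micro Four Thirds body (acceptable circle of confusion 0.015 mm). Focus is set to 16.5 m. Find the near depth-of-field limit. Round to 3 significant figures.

14.9 m

Hyperfocal distance H = f²/(N·c) + f = 150²/(10 × 0.015) + 150 = 22500/0.15 + 150 ≈ 150150.0 mm ≈ 150.2 m.
Near limit Dn = s·(H − f)/(H + s − 2f) = 16500 × (150150.0 − 150) / (150150.0 + 16500 − 2 × 150) = 16500 × 150000.0 / 166350.0 ≈ 14878 mm ≈ 14.9 m.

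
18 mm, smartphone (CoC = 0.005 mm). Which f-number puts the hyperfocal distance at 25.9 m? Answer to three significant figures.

Rearrange H = f²/(N·c) + f for N: N = f² / ((H − f)·c).
N = 18² / ((25900 − 18) × 0.005) = 324 / 129.4 ≈ 2.50.

f/2.50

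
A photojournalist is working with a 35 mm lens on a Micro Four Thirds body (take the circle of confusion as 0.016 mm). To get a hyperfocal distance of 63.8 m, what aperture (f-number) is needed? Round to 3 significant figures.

Rearrange H = f²/(N·c) + f for N: N = f² / ((H − f)·c).
N = 35² / ((63800 − 35) × 0.016) = 1225 / 1020 ≈ 1.20.

f/1.20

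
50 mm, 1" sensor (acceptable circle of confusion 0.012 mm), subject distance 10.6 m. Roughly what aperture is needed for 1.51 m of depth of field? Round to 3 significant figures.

f/1.40

Write h = H − f = f²/(N·c). The thin-lens limits are Dn = s·h/(h + (s−f)) and Df = s·h/(h − (s−f)), so DoF = Df − Dn = 2·s·(s−f)·h / (h² − (s−f)²).
That is a quadratic in h: DoF·h² − 2·s·(s−f)·h − DoF·(s−f)² = 0 ⇒ h = (s−f)·(s + √(s² + DoF²)) / DoF = 10550 × (10600 + √(10600² + 1510²)) / 1510 = 10550 × (10600 + 10707.0) / 1510 ≈ 148867 mm.
Then N = f²/(c·h) = 50² / (0.012 × 148867) = 2500 / 1786.4 ≈ 1.40.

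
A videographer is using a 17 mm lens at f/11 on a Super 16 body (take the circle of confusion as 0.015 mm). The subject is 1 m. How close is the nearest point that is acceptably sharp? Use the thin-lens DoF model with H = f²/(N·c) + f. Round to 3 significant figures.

Hyperfocal distance H = f²/(N·c) + f = 17²/(11 × 0.015) + 17 = 289/0.165 + 17 ≈ 1768.5 mm ≈ 1.769 m.
Near limit Dn = s·(H − f)/(H + s − 2f) = 1000 × (1768.5 − 17) / (1768.5 + 1000 − 2 × 17) = 1000 × 1751.5 / 2734.5 ≈ 640.52 mm ≈ 0.641 m.

0.641 m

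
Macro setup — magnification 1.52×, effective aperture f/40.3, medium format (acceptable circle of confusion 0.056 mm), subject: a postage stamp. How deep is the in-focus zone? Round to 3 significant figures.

At magnification m, DoF ≈ 2·N_eff·c/m² = 2 × 40.3 × 0.056 / 1.52² = 4.514 / 2.31 ≈ 1.95 mm.

1.95 mm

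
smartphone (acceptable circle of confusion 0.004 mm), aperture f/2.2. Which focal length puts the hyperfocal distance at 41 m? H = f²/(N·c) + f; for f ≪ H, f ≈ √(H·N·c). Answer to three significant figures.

19.0 mm

From H = f²/(N·c) + f, with f ≪ H: f ≈ √(H·N·c) = √(41000 × 2.2 × 0.004) = √360.80 ≈ 18.99 mm.
The +f correction barely moves this — solving exactly, f² + N·c·f − N·c·H = 0 ⇒ f = (−N·c + √((N·c)² + 4·N·c·H))/2 = (−0.0088 + √1443.2)/2 ≈ 18.990 mm, so f ≈ 19.0 mm.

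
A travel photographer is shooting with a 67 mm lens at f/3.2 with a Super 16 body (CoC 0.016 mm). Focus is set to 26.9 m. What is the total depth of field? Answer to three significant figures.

18.2 m

Hyperfocal distance H = f²/(N·c) + f = 67²/(3.2 × 0.016) + 67 = 4489/0.0512 + 67 ≈ 87742.8 mm ≈ 87.74 m.
Near limit Dn = s·(H − f)/(H + s − 2f) = 26900 × (87742.8 − 67) / (87742.8 + 26900 − 2 × 67) = 26900 × 87675.8 / 114508.8 ≈ 20596 mm.
Far limit Df = s·(H − f)/(H − s) = 26900 × (87742.8 − 67) / (87742.8 − 26900) = 26900 × 87675.8 / 60842.8 ≈ 38763 mm.
Depth of field = Df − Dn = 38763 − 20596 ≈ 18167 mm ≈ 18.2 m.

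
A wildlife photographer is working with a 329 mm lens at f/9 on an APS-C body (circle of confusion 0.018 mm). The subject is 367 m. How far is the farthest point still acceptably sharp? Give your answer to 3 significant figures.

813 m

Hyperfocal distance H = f²/(N·c) + f = 329²/(9 × 0.018) + 329 = 108241/0.162 + 329 ≈ 668483.3 mm ≈ 668.5 m.
Far limit Df = s·(H − f)/(H − s) = 367000 × (668483.3 − 329) / (668483.3 − 367000) = 367000 × 668154.3 / 301483.3 ≈ 813354 mm ≈ 813 m.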